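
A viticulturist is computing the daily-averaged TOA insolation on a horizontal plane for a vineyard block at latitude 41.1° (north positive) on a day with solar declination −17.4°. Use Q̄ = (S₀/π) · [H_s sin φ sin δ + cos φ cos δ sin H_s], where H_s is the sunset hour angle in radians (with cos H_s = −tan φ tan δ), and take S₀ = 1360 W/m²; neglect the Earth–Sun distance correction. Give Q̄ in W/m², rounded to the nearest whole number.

189 W/m²

The sunset hour angle satisfies cos H_s = −tan φ tan δ = 0.2734, giving H_s = 74.13°. In radians, H_s = 1.2938.
H_s sin φ sin δ = 1.2938 × 0.6574 × -0.2990 = -0.2543.
cos φ cos δ sin H_s = 0.7536 × 0.9542 × 0.9619 = 0.6917.
Q̄ = (1360/π) × (-0.2543 + 0.6917) = 432.90 × 0.4374 = 189.35 W/m².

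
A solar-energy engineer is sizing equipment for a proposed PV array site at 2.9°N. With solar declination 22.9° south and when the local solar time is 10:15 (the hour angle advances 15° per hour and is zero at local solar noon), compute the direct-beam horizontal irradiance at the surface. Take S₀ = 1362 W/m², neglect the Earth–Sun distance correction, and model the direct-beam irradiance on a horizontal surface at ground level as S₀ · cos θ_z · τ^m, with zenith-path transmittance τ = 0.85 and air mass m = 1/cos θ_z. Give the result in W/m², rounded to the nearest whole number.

897 W/m²

Hour angle H = 15° × (10.25 − 12) = -26.25°.
cos θ_z = sin φ sin δ + cos φ cos δ cos H = (0.0506)(-0.3891) + (0.9987)(0.9212)(0.8969) = 0.8055.
Air mass m = 1/cos θ_z = 1/0.8055 = 1.241; τ^m = 0.85^1.241 = 0.8174.
Surface direct beam = 1362 × 0.8055 × 0.8174 = 896.76 W/m².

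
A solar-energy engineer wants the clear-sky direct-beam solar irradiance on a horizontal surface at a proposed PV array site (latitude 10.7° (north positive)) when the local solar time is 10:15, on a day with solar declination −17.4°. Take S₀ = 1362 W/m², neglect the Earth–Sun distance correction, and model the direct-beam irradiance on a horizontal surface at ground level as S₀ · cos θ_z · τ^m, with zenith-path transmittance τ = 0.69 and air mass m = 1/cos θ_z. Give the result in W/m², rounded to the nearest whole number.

Hour angle H = 15° × (10.25 − 12) = -26.25°.
cos θ_z = sin φ sin δ + cos φ cos δ cos H = (0.1857)(-0.2990) + (0.9826)(0.9542)(0.8969) = 0.7854.
Air mass m = 1/cos θ_z = 1/0.7854 = 1.273; τ^m = 0.69^1.273 = 0.6235.
Surface direct beam = 1362 × 0.7854 × 0.6235 = 666.97 W/m².

667 W/m²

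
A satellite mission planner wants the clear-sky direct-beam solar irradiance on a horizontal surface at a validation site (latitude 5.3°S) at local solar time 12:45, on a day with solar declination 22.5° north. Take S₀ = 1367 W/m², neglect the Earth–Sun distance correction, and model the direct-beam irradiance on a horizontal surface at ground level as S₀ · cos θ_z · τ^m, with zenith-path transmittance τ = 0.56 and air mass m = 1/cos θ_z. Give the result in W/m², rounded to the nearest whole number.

607 W/m²

Hour angle H = 15° × (12.75 − 12) = 11.25°.
cos θ_z = sin(-5.3°) sin(22.5°) + cos(-5.3°) cos(22.5°) cos(11.25°) = -0.0353 + 0.9023 = 0.8670.
Air mass m = 1/cos θ_z = 1/0.8670 = 1.153; τ^m = 0.56^1.153 = 0.5125.
Surface direct beam = 1367 × 0.8670 × 0.5125 = 607.41 W/m².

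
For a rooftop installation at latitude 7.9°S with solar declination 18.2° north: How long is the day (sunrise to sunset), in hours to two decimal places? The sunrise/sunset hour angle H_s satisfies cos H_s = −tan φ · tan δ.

11.65 hours

−tan φ tan δ = −(-0.1388)(0.3288) = 0.0456; H_s = arccos(0.0456) = 87.39°.
Day length = 2 H_s / 15° h⁻¹ = 174.78° / 15 = 11.652 h.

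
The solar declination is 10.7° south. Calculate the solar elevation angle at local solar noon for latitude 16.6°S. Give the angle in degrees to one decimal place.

At local solar noon the hour angle is zero, so the elevation is 90° − |φ − δ| = 90° − |-16.6° − (-10.7°)| = 90° − 5.9° = 84.1°.

84.1°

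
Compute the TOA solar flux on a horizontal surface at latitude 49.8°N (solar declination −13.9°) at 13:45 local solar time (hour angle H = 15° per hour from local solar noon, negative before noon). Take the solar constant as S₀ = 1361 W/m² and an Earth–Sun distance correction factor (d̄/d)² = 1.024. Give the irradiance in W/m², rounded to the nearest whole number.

Hour angle H = 15° × (13.75 − 12) = 26.25°.
With φ = 49.8°, δ = -13.9°, H = 26.25°: sin φ sin δ = -0.1835, cos φ cos δ cos H = 0.5619, so cos θ_z = 0.3784.
Top-of-atmosphere irradiance = S₀ (d̄/d)² cos θ_z = 1361 × 1.024 × 0.3784 = 527.36 W/m².

527 W/m²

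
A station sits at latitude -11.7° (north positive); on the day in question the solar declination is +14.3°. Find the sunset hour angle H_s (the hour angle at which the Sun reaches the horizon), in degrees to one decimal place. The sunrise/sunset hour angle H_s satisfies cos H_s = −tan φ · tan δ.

87.0°

The sunset hour angle satisfies cos H_s = −tan φ tan δ = 0.0528, giving H_s = 86.97°.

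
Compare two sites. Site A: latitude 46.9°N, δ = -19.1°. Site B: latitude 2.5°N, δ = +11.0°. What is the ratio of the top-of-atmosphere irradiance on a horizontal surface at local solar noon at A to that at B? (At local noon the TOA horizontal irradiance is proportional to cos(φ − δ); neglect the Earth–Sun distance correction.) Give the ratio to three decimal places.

0.411

A: cos θ_z = cos(46.9° − (-19.1°)) = 0.4067.
B: cos θ_z = cos(2.5° − (11.0°)) = 0.9890.
Ratio A/B = 0.4067 / 0.9890 = 0.4112.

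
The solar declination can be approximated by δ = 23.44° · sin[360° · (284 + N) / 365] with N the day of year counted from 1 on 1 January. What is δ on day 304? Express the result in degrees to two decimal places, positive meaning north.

360 × (284 + 304) / 365 = 579.945°; sin(579.945°) = -0.6421.
δ = 23.44 × -0.6421 = -15.051° ≈ -15.05°.

-15.05°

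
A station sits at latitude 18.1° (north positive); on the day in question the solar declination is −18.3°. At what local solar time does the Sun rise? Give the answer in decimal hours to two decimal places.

6.41 h

The sunset hour angle satisfies cos H_s = −tan φ tan δ = 0.1081, giving H_s = 83.79°.
Sunrise is at 12 − H_s/15 = 12 − 5.586 = 6.414 h local solar time.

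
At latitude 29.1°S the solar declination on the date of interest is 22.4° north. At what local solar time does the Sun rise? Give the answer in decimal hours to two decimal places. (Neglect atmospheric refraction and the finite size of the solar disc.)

6.88 h

−tan φ tan δ = −(-0.5566)(0.4122) = 0.2294; H_s = arccos(0.2294) = 76.74°.
Sunrise is at 12 − H_s/15 = 12 − 5.116 = 6.884 h local solar time.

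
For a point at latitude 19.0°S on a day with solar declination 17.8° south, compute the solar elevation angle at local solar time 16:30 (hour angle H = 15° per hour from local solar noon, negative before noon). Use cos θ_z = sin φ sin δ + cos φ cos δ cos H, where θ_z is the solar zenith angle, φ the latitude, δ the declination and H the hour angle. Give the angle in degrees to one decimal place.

26.4°

Hour angle H = 15° × (16.5 − 12) = 67.50°.
cos θ_z = sin(-19.0°) sin(-17.8°) + cos(-19.0°) cos(-17.8°) cos(67.50°) = 0.0995 + 0.3445 = 0.4440.
θ_z = arccos(0.4440) = 63.64°, so the elevation is 90° − 63.64° = 26.36°.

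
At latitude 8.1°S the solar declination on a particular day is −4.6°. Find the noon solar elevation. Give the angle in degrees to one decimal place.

At local solar noon the hour angle is zero, so the elevation is 90° − |φ − δ| = 90° − |-8.1° − (-4.6°)| = 90° − 3.5° = 86.5°.

86.5°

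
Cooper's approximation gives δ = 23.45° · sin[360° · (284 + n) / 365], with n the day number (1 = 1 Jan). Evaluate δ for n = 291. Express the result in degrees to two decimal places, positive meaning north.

360 × (284 + 291) / 365 = 567.123°; sin(567.123°) = -0.4559.
δ = 23.45 × -0.4559 = -10.691° ≈ -10.69°.

-10.69°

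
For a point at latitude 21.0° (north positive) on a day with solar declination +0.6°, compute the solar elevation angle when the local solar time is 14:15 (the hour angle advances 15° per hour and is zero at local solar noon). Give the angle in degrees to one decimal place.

51.3°

Hour angle H = 15° × (14.25 − 12) = 33.75°.
With φ = 21.0°, δ = 0.6°, H = 33.75°: sin φ sin δ = 0.0038, cos φ cos δ cos H = 0.7762, so cos θ_z = 0.7800.
θ_z = arccos(0.7800) = 38.74°, so the elevation is 90° − 38.74° = 51.26°.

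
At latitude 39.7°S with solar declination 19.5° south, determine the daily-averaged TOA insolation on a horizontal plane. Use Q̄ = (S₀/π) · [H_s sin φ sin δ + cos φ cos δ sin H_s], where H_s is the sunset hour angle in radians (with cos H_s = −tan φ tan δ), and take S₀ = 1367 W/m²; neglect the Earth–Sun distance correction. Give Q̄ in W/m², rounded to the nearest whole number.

The sunset hour angle satisfies cos H_s = −tan φ tan δ = -0.2940, giving H_s = 107.10°. In radians, H_s = 1.8692.
H_s sin φ sin δ = 1.8692 × -0.6388 × -0.3338 = 0.3986.
cos φ cos δ sin H_s = 0.7694 × 0.9426 × 0.9558 = 0.6932.
Q̄ = (1367/π) × (0.3986 + 0.6932) = 435.13 × 1.0918 = 475.07 W/m².

475 W/m²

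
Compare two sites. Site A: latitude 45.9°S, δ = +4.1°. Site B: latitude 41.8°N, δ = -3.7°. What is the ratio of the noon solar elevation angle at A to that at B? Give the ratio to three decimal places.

A: 90° − |-45.9 − (4.1)| = 40.00°.
B: 90° − |41.8 − (-3.7)| = 44.50°.
Ratio A/B = 40.0000 / 44.5000 = 0.8989.

0.899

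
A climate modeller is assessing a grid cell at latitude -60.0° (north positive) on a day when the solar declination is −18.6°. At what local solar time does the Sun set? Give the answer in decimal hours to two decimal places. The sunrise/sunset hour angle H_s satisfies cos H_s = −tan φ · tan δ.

20.38 h

The sunset hour angle satisfies cos H_s = −tan φ tan δ = -0.5829, giving H_s = 125.65°.
Sunset is at 12 + H_s/15 = 12 + 8.377 = 20.377 h local solar time.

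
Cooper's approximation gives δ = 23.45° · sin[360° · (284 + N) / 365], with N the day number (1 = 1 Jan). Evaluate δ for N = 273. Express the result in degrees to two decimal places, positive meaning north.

360 × (284 + 273) / 365 = 549.370°; sin(549.370°) = -0.1628.
δ = 23.45 × -0.1628 = -3.818° ≈ -3.82°.

-3.82°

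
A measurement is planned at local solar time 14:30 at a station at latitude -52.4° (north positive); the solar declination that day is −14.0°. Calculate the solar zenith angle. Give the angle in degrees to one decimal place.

Hour angle H = 15° × (14.5 − 12) = 37.50°.
With φ = -52.4°, δ = -14.0°, H = 37.50°: sin φ sin δ = 0.1917, cos φ cos δ cos H = 0.4697, so cos θ_z = 0.6614.
θ_z = arccos(0.6614) = 48.59°.

48.6°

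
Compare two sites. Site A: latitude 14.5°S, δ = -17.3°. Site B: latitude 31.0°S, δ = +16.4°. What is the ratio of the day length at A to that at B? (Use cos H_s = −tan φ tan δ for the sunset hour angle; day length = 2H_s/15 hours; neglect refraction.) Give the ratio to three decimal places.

A: H_s = arccos(−tan -14.5° · tan -17.3°) = 94.62°, so 2H_s/15 = 12.6160 h.
B: H_s = arccos(−tan -31.0° · tan 16.4°) = 79.81°, so 2H_s/15 = 10.6413 h.
Ratio A/B = 12.6160 / 10.6413 = 1.1856.

1.186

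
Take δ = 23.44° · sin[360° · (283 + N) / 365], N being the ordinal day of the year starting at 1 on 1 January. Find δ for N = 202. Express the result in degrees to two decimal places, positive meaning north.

+20.63°

360 × (283 + 202) / 365 = 478.356°; sin(478.356°) = 0.8800.
δ = 23.44 × 0.8800 = 20.627° ≈ +20.63°.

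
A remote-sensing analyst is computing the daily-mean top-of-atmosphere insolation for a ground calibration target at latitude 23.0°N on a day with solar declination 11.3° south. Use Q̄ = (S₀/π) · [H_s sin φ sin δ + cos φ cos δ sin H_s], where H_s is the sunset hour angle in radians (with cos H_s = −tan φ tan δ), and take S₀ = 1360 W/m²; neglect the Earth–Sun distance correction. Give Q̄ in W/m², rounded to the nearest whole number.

340 W/m²

The sunset hour angle satisfies cos H_s = −tan φ tan δ = 0.0848, giving H_s = 85.14°. In radians, H_s = 1.4860.
H_s sin φ sin δ = 1.4860 × 0.3907 × -0.1959 = -0.1137.
cos φ cos δ sin H_s = 0.9205 × 0.9806 × 0.9964 = 0.8994.
Q̄ = (1360/π) × (-0.1137 + 0.8994) = 432.90 × 0.7857 = 340.13 W/m².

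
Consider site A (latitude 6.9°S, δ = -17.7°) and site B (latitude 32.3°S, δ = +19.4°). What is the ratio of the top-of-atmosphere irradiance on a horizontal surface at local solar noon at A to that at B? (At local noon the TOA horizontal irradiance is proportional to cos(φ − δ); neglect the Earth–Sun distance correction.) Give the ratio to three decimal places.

A: cos θ_z = cos(-6.9° − (-17.7°)) = 0.9823.
B: cos θ_z = cos(-32.3° − (19.4°)) = 0.6198.
Ratio A/B = 0.9823 / 0.6198 = 1.5849.

1.585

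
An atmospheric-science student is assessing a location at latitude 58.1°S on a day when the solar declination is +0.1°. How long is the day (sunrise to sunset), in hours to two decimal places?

cos H_s = −tan(-58.1°) · tan(0.1°) = 0.0028, so H_s = arccos(0.0028) = 89.84°.
Day length = 2 H_s / 15° h⁻¹ = 179.68° / 15 = 11.979 h.

11.98 hours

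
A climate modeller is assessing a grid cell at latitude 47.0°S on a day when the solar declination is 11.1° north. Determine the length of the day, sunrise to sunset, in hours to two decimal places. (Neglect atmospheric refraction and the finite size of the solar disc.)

The sunset hour angle satisfies cos H_s = −tan φ tan δ = 0.2104, giving H_s = 77.85°.
Day length = 2 H_s / 15° h⁻¹ = 155.70° / 15 = 10.380 h.

10.38 hours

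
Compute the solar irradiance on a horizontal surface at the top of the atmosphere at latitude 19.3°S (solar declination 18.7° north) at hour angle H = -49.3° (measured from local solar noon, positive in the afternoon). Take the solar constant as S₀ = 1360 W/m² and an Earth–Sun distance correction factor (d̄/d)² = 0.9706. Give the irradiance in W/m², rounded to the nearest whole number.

630 W/m²

With φ = -19.3°, δ = 18.7°, H = -49.30°: sin φ sin δ = -0.1060, cos φ cos δ cos H = 0.5830, so cos θ_z = 0.4770.
Top-of-atmosphere irradiance = S₀ (d̄/d)² cos θ_z = 1360 × 0.9706 × 0.4770 = 629.65 W/m².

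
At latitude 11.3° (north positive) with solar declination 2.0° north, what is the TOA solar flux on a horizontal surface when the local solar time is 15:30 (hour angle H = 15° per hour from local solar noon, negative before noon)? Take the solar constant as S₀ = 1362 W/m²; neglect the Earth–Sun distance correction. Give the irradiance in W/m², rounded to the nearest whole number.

Hour angle H = 15° × (15.5 − 12) = 52.50°.
cos θ_z = sin(11.3°) sin(2.0°) + cos(11.3°) cos(2.0°) cos(52.50°) = 0.0068 + 0.5966 = 0.6034.
Top-of-atmosphere irradiance = S₀ cos θ_z = 1362 × 0.6034 = 821.83 W/m².

822 W/m²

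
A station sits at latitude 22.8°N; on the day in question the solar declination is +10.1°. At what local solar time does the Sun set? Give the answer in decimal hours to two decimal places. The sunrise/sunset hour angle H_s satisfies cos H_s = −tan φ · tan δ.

cos H_s = −tan(22.8°) · tan(10.1°) = -0.0749, so H_s = arccos(-0.0749) = 94.30°.
Sunset is at 12 + H_s/15 = 12 + 6.287 = 18.287 h local solar time.

18.29 h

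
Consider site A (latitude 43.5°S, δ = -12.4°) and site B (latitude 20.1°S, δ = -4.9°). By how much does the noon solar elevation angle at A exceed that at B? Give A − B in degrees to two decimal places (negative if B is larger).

-15.90°

A: 90° − |-43.5 − (-12.4)| = 58.90°.
B: 90° − |-20.1 − (-4.9)| = 74.80°.
A − B = 58.90 − 74.80 = -15.90°.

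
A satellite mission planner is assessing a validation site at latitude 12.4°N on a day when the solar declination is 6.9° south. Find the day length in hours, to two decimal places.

cos H_s = −tan(12.4°) · tan(-6.9°) = 0.0266, so H_s = arccos(0.0266) = 88.48°.
Day length = 2 H_s / 15° h⁻¹ = 176.96° / 15 = 11.797 h.

11.80 hours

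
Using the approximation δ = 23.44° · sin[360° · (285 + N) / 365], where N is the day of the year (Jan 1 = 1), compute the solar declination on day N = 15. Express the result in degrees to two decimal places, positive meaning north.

360 × (285 + 15) / 365 = 295.890°; sin(295.890°) = -0.8996.
δ = 23.44 × -0.8996 = -21.087° ≈ -21.09°.

-21.09°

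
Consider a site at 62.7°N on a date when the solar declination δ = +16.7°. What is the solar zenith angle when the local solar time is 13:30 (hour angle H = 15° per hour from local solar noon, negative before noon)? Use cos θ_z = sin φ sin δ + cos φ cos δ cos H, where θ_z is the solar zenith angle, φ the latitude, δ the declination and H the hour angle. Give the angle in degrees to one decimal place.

Hour angle H = 15° × (13.5 − 12) = 22.50°.
cos θ_z = sin(62.7°) sin(16.7°) + cos(62.7°) cos(16.7°) cos(22.50°) = 0.2554 + 0.4059 = 0.6613.
θ_z = arccos(0.6613) = 48.60°.

48.6°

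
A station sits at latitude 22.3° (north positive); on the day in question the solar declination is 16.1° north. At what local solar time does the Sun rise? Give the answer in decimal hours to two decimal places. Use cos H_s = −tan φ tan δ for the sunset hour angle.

5.55 h

cos H_s = −tan(22.3°) · tan(16.1°) = -0.1184, so H_s = arccos(-0.1184) = 96.80°.
Sunrise is at 12 − H_s/15 = 12 − 6.453 = 5.547 h local solar time.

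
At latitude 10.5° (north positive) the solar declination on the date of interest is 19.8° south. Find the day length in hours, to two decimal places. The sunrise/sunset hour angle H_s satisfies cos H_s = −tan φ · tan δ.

The sunset hour angle satisfies cos H_s = −tan φ tan δ = 0.0667, giving H_s = 86.18°.
Day length = 2 H_s / 15° h⁻¹ = 172.36° / 15 = 11.491 h.

11.49 hours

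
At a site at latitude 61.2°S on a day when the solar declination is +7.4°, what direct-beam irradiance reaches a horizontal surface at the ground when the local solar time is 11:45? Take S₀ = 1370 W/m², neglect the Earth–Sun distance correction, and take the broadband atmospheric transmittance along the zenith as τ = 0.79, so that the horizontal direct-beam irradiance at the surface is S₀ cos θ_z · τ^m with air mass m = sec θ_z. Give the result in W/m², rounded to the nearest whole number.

261 W/m²

Hour angle H = 15° × (11.75 − 12) = -3.75°.
cos θ_z = sin(-61.2°) sin(7.4°) + cos(-61.2°) cos(7.4°) cos(-3.75°) = -0.1129 + 0.4767 = 0.3638.
Air mass m = 1/cos θ_z = 1/0.3638 = 2.749; τ^m = 0.79^2.749 = 0.5231.
Surface direct beam = 1370 × 0.3638 × 0.5231 = 260.72 W/m².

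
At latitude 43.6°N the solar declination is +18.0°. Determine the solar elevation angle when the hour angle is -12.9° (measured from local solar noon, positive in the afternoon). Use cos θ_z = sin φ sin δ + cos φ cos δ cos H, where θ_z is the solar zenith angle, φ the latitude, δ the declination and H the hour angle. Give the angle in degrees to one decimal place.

62.2°

With φ = 43.6°, δ = 18.0°, H = -12.90°: sin φ sin δ = 0.2131, cos φ cos δ cos H = 0.6713, so cos θ_z = 0.8844.
θ_z = arccos(0.8844) = 27.82°, so the elevation is 90° − 27.82° = 62.18°.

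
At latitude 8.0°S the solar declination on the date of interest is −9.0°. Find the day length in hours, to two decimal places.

12.17 hours

The sunset hour angle satisfies cos H_s = −tan φ tan δ = -0.0223, giving H_s = 91.28°.
Day length = 2 H_s / 15° h⁻¹ = 182.56° / 15 = 12.171 h.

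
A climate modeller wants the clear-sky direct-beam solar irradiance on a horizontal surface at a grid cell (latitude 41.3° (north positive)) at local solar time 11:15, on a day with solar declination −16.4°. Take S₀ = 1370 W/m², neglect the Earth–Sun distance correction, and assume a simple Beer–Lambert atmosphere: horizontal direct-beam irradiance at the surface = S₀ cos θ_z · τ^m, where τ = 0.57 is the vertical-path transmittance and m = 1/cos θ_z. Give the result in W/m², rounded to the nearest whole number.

Hour angle H = 15° × (11.25 − 12) = -11.25°.
cos θ_z = sin φ sin δ + cos φ cos δ cos H = (0.6600)(-0.2823) + (0.7513)(0.9593)(0.9808) = 0.5206.
Air mass m = 1/cos θ_z = 1/0.5206 = 1.921; τ^m = 0.57^1.921 = 0.3397.
Surface direct beam = 1370 × 0.5206 × 0.3397 = 242.28 W/m².

242 W/m²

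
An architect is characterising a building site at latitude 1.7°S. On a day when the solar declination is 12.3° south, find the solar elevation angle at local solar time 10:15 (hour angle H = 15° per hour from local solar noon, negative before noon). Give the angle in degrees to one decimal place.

Hour angle H = 15° × (10.25 − 12) = -26.25°.
cos θ_z = sin(-1.7°) sin(-12.3°) + cos(-1.7°) cos(-12.3°) cos(-26.25°) = 0.0063 + 0.8759 = 0.8822.
θ_z = arccos(0.8822) = 28.09°, so the elevation is 90° − 28.09° = 61.91°.

61.9°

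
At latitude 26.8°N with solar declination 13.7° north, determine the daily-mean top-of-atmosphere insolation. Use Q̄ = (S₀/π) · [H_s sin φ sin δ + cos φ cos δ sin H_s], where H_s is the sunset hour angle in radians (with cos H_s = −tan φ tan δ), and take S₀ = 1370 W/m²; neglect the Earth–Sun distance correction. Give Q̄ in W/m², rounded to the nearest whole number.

454 W/m²

−tan φ tan δ = −(0.5051)(0.2438) = -0.1231; H_s = arccos(-0.1231) = 97.07°. In radians, H_s = 1.6942.
H_s sin φ sin δ = 1.6942 × 0.4509 × 0.2368 = 0.1809.
cos φ cos δ sin H_s = 0.8926 × 0.9715 × 0.9924 = 0.8606.
Q̄ = (1370/π) × (0.1809 + 0.8606) = 436.08 × 1.0415 = 454.18 W/m².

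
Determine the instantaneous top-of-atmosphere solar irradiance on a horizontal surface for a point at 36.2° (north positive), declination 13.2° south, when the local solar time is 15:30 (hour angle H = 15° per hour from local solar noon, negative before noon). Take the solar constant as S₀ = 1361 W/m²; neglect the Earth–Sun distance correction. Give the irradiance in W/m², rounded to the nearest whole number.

467 W/m²

Hour angle H = 15° × (15.5 − 12) = 52.50°.
With φ = 36.2°, δ = -13.2°, H = 52.50°: sin φ sin δ = -0.1349, cos φ cos δ cos H = 0.4783, so cos θ_z = 0.3434.
Top-of-atmosphere irradiance = S₀ cos θ_z = 1361 × 0.3434 = 467.37 W/m².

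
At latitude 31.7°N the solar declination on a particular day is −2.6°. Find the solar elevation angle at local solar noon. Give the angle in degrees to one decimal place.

At local solar noon the hour angle is zero, so the elevation is 90° − |φ − δ| = 90° − |31.7° − (-2.6°)| = 90° − 34.3° = 55.7°.

55.7°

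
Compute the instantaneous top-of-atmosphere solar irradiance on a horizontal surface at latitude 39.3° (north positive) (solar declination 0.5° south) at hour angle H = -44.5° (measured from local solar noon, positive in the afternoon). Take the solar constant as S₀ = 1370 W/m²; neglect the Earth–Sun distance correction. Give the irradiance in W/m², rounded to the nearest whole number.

749 W/m²

With φ = 39.3°, δ = -0.5°, H = -44.50°: sin φ sin δ = -0.0055, cos φ cos δ cos H = 0.5519, so cos θ_z = 0.5464.
Top-of-atmosphere irradiance = S₀ cos θ_z = 1370 × 0.5464 = 748.57 W/m².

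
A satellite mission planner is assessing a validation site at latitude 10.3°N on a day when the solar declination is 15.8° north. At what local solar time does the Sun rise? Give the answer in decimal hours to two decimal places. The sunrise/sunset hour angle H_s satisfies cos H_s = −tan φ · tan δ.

5.80 h

The sunset hour angle satisfies cos H_s = −tan φ tan δ = -0.0514, giving H_s = 92.95°.
Sunrise is at 12 − H_s/15 = 12 − 6.197 = 5.803 h local solar time.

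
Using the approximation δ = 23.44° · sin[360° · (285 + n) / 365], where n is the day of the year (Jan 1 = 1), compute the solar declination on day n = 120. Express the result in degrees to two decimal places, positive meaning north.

+14.89°

360 × (285 + 120) / 365 = 399.452°; sin(399.452°) = 0.6354.
δ = 23.44 × 0.6354 = 14.894° ≈ +14.89°.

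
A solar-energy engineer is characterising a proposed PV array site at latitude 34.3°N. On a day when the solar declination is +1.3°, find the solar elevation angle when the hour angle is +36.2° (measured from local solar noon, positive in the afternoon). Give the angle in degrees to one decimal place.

42.8°

cos θ_z = sin(34.3°) sin(1.3°) + cos(34.3°) cos(1.3°) cos(36.20°) = 0.0128 + 0.6665 = 0.6793.
θ_z = arccos(0.6793) = 47.21°, so the elevation is 90° − 47.21° = 42.79°.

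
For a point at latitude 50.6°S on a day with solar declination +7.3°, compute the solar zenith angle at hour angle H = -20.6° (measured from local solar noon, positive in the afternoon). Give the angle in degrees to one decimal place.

With φ = -50.6°, δ = 7.3°, H = -20.60°: sin φ sin δ = -0.0982, cos φ cos δ cos H = 0.5893, so cos θ_z = 0.4911.
θ_z = arccos(0.4911) = 60.59°.

60.6°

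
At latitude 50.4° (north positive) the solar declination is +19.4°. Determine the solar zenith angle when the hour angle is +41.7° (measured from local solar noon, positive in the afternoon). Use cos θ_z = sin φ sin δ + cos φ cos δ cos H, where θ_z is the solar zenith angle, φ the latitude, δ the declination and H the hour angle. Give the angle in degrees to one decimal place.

45.2°

cos θ_z = sin(50.4°) sin(19.4°) + cos(50.4°) cos(19.4°) cos(41.70°) = 0.2559 + 0.4489 = 0.7048.
θ_z = arccos(0.7048) = 45.19°.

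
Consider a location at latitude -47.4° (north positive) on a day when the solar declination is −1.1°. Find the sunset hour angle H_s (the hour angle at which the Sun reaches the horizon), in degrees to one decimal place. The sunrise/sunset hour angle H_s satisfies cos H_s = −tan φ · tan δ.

91.2°

The sunset hour angle satisfies cos H_s = −tan φ tan δ = -0.0209, giving H_s = 91.20°.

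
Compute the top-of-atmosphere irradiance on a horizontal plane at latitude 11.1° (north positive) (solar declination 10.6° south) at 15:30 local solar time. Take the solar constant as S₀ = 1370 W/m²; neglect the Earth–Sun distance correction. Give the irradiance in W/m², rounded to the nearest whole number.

Hour angle H = 15° × (15.5 − 12) = 52.50°.
cos θ_z = sin(11.1°) sin(-10.6°) + cos(11.1°) cos(-10.6°) cos(52.50°) = -0.0354 + 0.5872 = 0.5518.
Top-of-atmosphere irradiance = S₀ cos θ_z = 1370 × 0.5518 = 755.97 W/m².

756 W/m²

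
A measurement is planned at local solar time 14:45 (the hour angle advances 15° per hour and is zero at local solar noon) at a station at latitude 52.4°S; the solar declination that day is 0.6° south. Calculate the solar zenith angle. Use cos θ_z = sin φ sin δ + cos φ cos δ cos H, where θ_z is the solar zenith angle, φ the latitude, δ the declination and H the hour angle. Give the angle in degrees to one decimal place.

Hour angle H = 15° × (14.75 − 12) = 41.25°.
cos θ_z = sin φ sin δ + cos φ cos δ cos H = (-0.7923)(-0.0105) + (0.6101)(0.9999)(0.7518) = 0.4669.
θ_z = arccos(0.4669) = 62.17°.

62.2°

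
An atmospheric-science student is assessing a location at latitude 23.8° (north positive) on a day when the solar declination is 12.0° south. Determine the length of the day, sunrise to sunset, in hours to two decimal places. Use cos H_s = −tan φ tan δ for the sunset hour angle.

11.28 hours

The sunset hour angle satisfies cos H_s = −tan φ tan δ = 0.0937, giving H_s = 84.62°.
Day length = 2 H_s / 15° h⁻¹ = 169.24° / 15 = 11.283 h.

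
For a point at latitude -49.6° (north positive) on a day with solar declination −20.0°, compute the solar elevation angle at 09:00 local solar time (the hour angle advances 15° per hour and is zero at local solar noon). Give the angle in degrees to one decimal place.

43.7°

Hour angle H = 15° × (9 − 12) = -45.00°.
cos θ_z = sin(-49.6°) sin(-20.0°) + cos(-49.6°) cos(-20.0°) cos(-45.00°) = 0.2605 + 0.4307 = 0.6912.
θ_z = arccos(0.6912) = 46.27°, so the elevation is 90° − 46.27° = 43.73°.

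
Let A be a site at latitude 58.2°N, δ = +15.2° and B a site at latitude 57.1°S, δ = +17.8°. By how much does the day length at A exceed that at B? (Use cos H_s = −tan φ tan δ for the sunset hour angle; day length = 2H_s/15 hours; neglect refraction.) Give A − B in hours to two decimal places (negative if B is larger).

+7.43 h

A: H_s = arccos(−tan 58.2° · tan 15.2°) = 115.99°, so 2H_s/15 = 15.4653 h.
B: H_s = arccos(−tan -57.1° · tan 17.8°) = 60.25°, so 2H_s/15 = 8.0333 h.
A − B = 15.4653 − 8.0333 = 7.4320 h.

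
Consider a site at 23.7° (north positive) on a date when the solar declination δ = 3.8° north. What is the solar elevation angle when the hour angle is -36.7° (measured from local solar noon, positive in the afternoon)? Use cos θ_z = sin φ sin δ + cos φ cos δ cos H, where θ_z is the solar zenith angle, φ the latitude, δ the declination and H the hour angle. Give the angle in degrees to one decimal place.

49.4°

cos θ_z = sin(23.7°) sin(3.8°) + cos(23.7°) cos(3.8°) cos(-36.70°) = 0.0266 + 0.7325 = 0.7591.
θ_z = arccos(0.7591) = 40.62°, so the elevation is 90° − 40.62° = 49.38°.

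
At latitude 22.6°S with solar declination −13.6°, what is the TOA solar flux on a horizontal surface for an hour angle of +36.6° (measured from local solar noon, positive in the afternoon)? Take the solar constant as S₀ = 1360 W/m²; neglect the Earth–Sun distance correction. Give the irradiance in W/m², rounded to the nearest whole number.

1103 W/m²

cos θ_z = sin(-22.6°) sin(-13.6°) + cos(-22.6°) cos(-13.6°) cos(36.60°) = 0.0904 + 0.7204 = 0.8108.
Top-of-atmosphere irradiance = S₀ cos θ_z = 1360 × 0.8108 = 1102.69 W/m².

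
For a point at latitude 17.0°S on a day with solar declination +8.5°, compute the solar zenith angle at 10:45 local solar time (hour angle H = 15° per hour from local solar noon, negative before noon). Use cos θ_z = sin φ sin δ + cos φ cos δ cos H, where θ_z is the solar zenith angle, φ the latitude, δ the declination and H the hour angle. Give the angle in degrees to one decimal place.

Hour angle H = 15° × (10.75 − 12) = -18.75°.
cos θ_z = sin(-17.0°) sin(8.5°) + cos(-17.0°) cos(8.5°) cos(-18.75°) = -0.0432 + 0.8956 = 0.8524.
θ_z = arccos(0.8524) = 31.53°.

31.5°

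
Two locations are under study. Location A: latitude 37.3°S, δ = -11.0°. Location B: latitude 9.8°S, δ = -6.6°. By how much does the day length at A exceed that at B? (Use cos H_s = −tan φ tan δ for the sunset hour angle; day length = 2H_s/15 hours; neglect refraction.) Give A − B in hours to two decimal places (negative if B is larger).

A: H_s = arccos(−tan -37.3° · tan -11.0°) = 98.52°, so 2H_s/15 = 13.1360 h.
B: H_s = arccos(−tan -9.8° · tan -6.6°) = 91.15°, so 2H_s/15 = 12.1533 h.
A − B = 13.1360 − 12.1533 = 0.9827 h.

+0.98 h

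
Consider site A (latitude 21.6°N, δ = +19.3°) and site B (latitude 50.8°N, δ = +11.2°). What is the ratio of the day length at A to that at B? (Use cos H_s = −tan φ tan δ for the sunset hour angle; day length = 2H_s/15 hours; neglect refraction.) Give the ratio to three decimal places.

0.942

A: H_s = arccos(−tan 21.6° · tan 19.3°) = 97.97°, so 2H_s/15 = 13.0627 h.
B: H_s = arccos(−tan 50.8° · tan 11.2°) = 104.05°, so 2H_s/15 = 13.8733 h.
Ratio A/B = 13.0627 / 13.8733 = 0.9416.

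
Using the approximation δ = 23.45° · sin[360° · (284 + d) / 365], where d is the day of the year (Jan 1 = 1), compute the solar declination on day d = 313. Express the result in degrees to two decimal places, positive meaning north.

-17.65°

360 × (284 + 313) / 365 = 588.822°; sin(588.822°) = -0.7527.
δ = 23.45 × -0.7527 = -17.651° ≈ -17.65°.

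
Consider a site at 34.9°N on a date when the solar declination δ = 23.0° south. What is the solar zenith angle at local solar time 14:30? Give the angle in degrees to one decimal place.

Hour angle H = 15° × (14.5 − 12) = 37.50°.
With φ = 34.9°, δ = -23.0°, H = 37.50°: sin φ sin δ = -0.2236, cos φ cos δ cos H = 0.5989, so cos θ_z = 0.3753.
θ_z = arccos(0.3753) = 67.96°.

68.0°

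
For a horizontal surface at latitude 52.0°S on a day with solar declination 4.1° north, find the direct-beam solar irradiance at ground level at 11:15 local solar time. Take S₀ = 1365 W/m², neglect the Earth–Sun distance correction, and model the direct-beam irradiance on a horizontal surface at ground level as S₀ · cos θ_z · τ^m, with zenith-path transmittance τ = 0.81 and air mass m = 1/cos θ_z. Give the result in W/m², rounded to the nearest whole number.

507 W/m²

Hour angle H = 15° × (11.25 − 12) = -11.25°.
cos θ_z = sin(-52.0°) sin(4.1°) + cos(-52.0°) cos(4.1°) cos(-11.25°) = -0.0563 + 0.6023 = 0.5460.
Air mass m = 1/cos θ_z = 1/0.5460 = 1.832; τ^m = 0.81^1.832 = 0.6797.
Surface direct beam = 1365 × 0.5460 × 0.6797 = 506.57 W/m².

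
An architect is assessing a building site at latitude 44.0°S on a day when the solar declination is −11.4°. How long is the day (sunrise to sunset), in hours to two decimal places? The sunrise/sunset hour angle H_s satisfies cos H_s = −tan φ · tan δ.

13.50 hours

cos H_s = −tan(-44.0°) · tan(-11.4°) = -0.1947, so H_s = arccos(-0.1947) = 101.23°.
Day length = 2 H_s / 15° h⁻¹ = 202.46° / 15 = 13.497 h.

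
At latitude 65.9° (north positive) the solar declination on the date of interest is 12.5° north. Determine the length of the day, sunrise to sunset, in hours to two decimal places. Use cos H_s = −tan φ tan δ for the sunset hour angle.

15.96 hours

−tan φ tan δ = −(2.2355)(0.2217) = -0.4956; H_s = arccos(-0.4956) = 119.71°.
Day length = 2 H_s / 15° h⁻¹ = 239.42° / 15 = 15.961 h.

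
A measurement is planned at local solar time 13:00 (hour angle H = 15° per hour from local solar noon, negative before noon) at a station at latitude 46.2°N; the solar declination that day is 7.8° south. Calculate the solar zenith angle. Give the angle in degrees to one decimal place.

Hour angle H = 15° × (13 − 12) = 15.00°.
cos θ_z = sin(46.2°) sin(-7.8°) + cos(46.2°) cos(-7.8°) cos(15.00°) = -0.0980 + 0.6624 = 0.5644.
θ_z = arccos(0.5644) = 55.64°.

55.6°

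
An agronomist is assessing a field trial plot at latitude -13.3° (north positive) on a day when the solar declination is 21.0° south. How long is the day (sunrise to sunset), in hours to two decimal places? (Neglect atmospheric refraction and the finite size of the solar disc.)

12.69 hours

cos H_s = −tan(-13.3°) · tan(-21.0°) = -0.0907, so H_s = arccos(-0.0907) = 95.20°.
Day length = 2 H_s / 15° h⁻¹ = 190.40° / 15 = 12.693 h.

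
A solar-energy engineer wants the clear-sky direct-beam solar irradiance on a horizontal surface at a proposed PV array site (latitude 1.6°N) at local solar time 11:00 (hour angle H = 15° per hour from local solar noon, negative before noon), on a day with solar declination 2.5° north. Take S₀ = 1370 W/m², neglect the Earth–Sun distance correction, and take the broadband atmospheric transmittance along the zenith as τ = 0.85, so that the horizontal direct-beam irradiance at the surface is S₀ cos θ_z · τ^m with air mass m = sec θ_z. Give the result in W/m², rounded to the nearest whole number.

1118 W/m²

Hour angle H = 15° × (11 − 12) = -15.00°.
With φ = 1.6°, δ = 2.5°, H = -15.00°: sin φ sin δ = 0.0012, cos φ cos δ cos H = 0.9646, so cos θ_z = 0.9658.
Air mass m = 1/cos θ_z = 1/0.9658 = 1.035; τ^m = 0.85^1.035 = 0.8452.
Surface direct beam = 1370 × 0.9658 × 0.8452 = 1118.32 W/m².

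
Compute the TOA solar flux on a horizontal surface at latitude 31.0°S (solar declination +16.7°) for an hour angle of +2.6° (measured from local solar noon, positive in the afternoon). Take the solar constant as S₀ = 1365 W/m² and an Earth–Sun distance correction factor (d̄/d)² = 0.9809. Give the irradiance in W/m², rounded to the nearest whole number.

900 W/m²

With φ = -31.0°, δ = 16.7°, H = 2.60°: sin φ sin δ = -0.1480, cos φ cos δ cos H = 0.8202, so cos θ_z = 0.6722.
Top-of-atmosphere irradiance = S₀ (d̄/d)² cos θ_z = 1365 × 0.9809 × 0.6722 = 900.03 W/m².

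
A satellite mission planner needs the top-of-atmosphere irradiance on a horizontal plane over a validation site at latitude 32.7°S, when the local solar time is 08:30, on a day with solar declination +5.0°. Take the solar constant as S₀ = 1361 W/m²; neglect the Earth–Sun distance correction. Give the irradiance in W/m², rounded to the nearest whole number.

Hour angle H = 15° × (8.5 − 12) = -52.50°.
With φ = -32.7°, δ = 5.0°, H = -52.50°: sin φ sin δ = -0.0471, cos φ cos δ cos H = 0.5103, so cos θ_z = 0.4632.
Top-of-atmosphere irradiance = S₀ cos θ_z = 1361 × 0.4632 = 630.42 W/m².

630 W/m²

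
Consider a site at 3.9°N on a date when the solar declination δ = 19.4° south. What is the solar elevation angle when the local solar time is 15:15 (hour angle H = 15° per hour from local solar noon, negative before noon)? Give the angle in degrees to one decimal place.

Hour angle H = 15° × (15.25 − 12) = 48.75°.
cos θ_z = sin(3.9°) sin(-19.4°) + cos(3.9°) cos(-19.4°) cos(48.75°) = -0.0226 + 0.6205 = 0.5979.
θ_z = arccos(0.5979) = 53.28°, so the elevation is 90° − 53.28° = 36.72°.

36.7°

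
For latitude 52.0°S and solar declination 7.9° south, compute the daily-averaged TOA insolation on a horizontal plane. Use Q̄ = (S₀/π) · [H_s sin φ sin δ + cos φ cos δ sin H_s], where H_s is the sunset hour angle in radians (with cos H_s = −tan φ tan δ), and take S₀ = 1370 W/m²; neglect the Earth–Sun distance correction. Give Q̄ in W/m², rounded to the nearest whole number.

−tan φ tan δ = −(-1.2799)(-0.1388) = -0.1777; H_s = arccos(-0.1777) = 100.24°. In radians, H_s = 1.7495.
H_s sin φ sin δ = 1.7495 × -0.7880 × -0.1374 = 0.1894.
cos φ cos δ sin H_s = 0.6157 × 0.9905 × 0.9841 = 0.6002.
Q̄ = (1370/π) × (0.1894 + 0.6002) = 436.08 × 0.7896 = 344.33 W/m².

344 W/m²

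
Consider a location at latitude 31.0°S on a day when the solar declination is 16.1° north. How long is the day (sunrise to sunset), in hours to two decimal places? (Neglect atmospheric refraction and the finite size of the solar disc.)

10.67 hours

cos H_s = −tan(-31.0°) · tan(16.1°) = 0.1734, so H_s = arccos(0.1734) = 80.01°.
Day length = 2 H_s / 15° h⁻¹ = 160.02° / 15 = 10.668 h.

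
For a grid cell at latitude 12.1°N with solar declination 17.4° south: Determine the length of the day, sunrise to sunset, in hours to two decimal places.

−tan φ tan δ = −(0.2144)(-0.3134) = 0.0672; H_s = arccos(0.0672) = 86.15°.
Day length = 2 H_s / 15° h⁻¹ = 172.30° / 15 = 11.487 h.

11.49 hours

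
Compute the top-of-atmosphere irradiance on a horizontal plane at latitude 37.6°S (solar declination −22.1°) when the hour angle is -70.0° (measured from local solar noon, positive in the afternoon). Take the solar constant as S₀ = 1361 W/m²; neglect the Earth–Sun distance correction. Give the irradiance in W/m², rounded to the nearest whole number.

cos θ_z = sin(-37.6°) sin(-22.1°) + cos(-37.6°) cos(-22.1°) cos(-70.00°) = 0.2296 + 0.2511 = 0.4807.
Top-of-atmosphere irradiance = S₀ cos θ_z = 1361 × 0.4807 = 654.23 W/m².

654 W/m²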